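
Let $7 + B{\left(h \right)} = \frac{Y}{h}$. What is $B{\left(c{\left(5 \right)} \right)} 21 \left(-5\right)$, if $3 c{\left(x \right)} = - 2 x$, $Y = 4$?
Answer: $861$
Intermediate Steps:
$c{\left(x \right)} = - \frac{2 x}{3}$ ($c{\left(x \right)} = \frac{\left(-2\right) x}{3} = - \frac{2 x}{3}$)
$B{\left(h \right)} = -7 + \frac{4}{h}$
$B{\left(c{\left(5 \right)} \right)} 21 \left(-5\right) = \left(-7 + \frac{4}{\left(- \frac{2}{3}\right) 5}\right) 21 \left(-5\right) = \left(-7 + \frac{4}{- \frac{10}{3}}\right) 21 \left(-5\right) = \left(-7 + 4 \left(- \frac{3}{10}\right)\right) 21 \left(-5\right) = \left(-7 - \frac{6}{5}\right) 21 \left(-5\right) = \left(- \frac{41}{5}\right) 21 \left(-5\right) = \left(- \frac{861}{5}\right) \left(-5\right) = 861$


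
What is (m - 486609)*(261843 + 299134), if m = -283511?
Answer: -432019607240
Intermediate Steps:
(m - 486609)*(261843 + 299134) = (-283511 - 486609)*(261843 + 299134) = -770120*560977 = -432019607240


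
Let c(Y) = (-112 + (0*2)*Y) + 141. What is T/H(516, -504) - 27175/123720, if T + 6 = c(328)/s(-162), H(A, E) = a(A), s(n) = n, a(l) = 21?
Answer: -1029967/2004264 ≈ -0.51389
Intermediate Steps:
c(Y) = 29 (c(Y) = (-112 + 0*Y) + 141 = (-112 + 0) + 141 = -112 + 141 = 29)
H(A, E) = 21
T = -1001/162 (T = -6 + 29/(-162) = -6 + 29*(-1/162) = -6 - 29/162 = -1001/162 ≈ -6.1790)
T/H(516, -504) - 27175/123720 = -1001/162/21 - 27175/123720 = -1001/162*1/21 - 27175*1/123720 = -143/486 - 5435/24744 = -1029967/2004264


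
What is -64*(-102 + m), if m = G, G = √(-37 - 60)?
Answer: 6528 - 64*I*√97 ≈ 6528.0 - 630.33*I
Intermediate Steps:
G = I*√97 (G = √(-97) = I*√97 ≈ 9.8489*I)
m = I*√97 ≈ 9.8489*I
-64*(-102 + m) = -64*(-102 + I*√97) = 6528 - 64*I*√97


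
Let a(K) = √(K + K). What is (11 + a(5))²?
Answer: (11 + √10)² ≈ 200.57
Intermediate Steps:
a(K) = √2*√K (a(K) = √(2*K) = √2*√K)
(11 + a(5))² = (11 + √2*√5)² = (11 + √10)²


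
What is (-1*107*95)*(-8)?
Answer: 81320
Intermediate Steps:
(-1*107*95)*(-8) = -107*95*(-8) = -10165*(-8) = 81320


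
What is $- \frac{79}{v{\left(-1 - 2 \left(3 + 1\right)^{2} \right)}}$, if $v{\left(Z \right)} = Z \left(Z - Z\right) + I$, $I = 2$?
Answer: $- \frac{79}{2} \approx -39.5$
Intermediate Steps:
$v{\left(Z \right)} = 2$ ($v{\left(Z \right)} = Z \left(Z - Z\right) + 2 = Z 0 + 2 = 0 + 2 = 2$)
$- \frac{79}{v{\left(-1 - 2 \left(3 + 1\right)^{2} \right)}} = - \frac{79}{2}$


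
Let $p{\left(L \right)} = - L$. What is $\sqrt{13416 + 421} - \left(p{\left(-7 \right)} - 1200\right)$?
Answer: $1193 + \sqrt{13837} \approx 1310.6$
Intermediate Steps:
$\sqrt{13416 + 421} - \left(p{\left(-7 \right)} - 1200\right) = \sqrt{13416 + 421} - \left(\left(-1\right) \left(-7\right) - 1200\right) = \sqrt{13837} - \left(7 - 1200\right) = \sqrt{13837} - -1193 = \sqrt{13837} + 1193 = 1193 + \sqrt{13837}$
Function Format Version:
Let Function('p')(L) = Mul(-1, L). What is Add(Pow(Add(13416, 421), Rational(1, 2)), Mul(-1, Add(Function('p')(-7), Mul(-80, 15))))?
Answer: Add(1193, Pow(13837, Rational(1, 2))) ≈ 1310.6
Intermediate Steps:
Add(Pow(Add(13416, 421), Rational(1, 2)), Mul(-1, Add(Function('p')(-7), Mul(-80, 15)))) = Add(Pow(Add(13416, 421), Rational(1, 2)), Mul(-1, Add(Mul(-1, -7), Mul(-80, 15)))) = Add(Pow(13837, Rational(1, 2)), Mul(-1, Add(7, -1200))) = Add(Pow(13837, Rational(1, 2)), Mul(-1, -1193)) = Add(Pow(13837, Rational(1, 2)), 1193) = Add(1193, Pow(13837, Rational(1, 2)))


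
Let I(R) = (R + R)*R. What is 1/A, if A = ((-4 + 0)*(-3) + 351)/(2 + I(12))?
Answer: 290/363 ≈ 0.79890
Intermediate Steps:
I(R) = 2*R² (I(R) = (2*R)*R = 2*R²)
A = 363/290 (A = ((-4 + 0)*(-3) + 351)/(2 + 2*12²) = (-4*(-3) + 351)/(2 + 2*144) = (12 + 351)/(2 + 288) = 363/290 ≈ 1.2517)
1/A = 1/(363/290) = 290/363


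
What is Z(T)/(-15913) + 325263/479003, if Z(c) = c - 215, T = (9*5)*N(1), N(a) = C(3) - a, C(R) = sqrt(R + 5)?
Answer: 5300450899/7622374739 - 90*sqrt(2)/15913 ≈ 0.68738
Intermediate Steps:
C(R) = sqrt(5 + R)
N(a) = -a + 2*sqrt(2) (N(a) = sqrt(5 + 3) - a = sqrt(8) - a = 2*sqrt(2) - a = -a + 2*sqrt(2))
T = -45 + 90*sqrt(2) (T = (9*5)*(-1*1 + 2*sqrt(2)) = 45*(-1 + 2*sqrt(2)) = -45 + 90*sqrt(2) ≈ 82.279)
Z(c) = -215 + c
Z(T)/(-15913) + 325263/479003 = (-215 + (-45 + 90*sqrt(2)))/(-15913) + 325263/479003 = (-260 + 90*sqrt(2))*(-1/15913) + 325263*(1/479003) = (260/15913 - 90*sqrt(2)/15913) + 325263/479003 = 5300450899/7622374739 - 90*sqrt(2)/15913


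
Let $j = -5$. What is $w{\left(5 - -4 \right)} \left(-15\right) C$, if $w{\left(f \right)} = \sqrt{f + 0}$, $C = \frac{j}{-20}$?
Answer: $- \frac{45}{4} \approx -11.25$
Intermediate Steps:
$C = \frac{1}{4}$ ($C = - \frac{5}{-20} = \left(-5\right) \left(- \frac{1}{20}\right) = \frac{1}{4} \approx 0.25$)
$w{\left(f \right)} = \sqrt{f}$
$w{\left(5 - -4 \right)} \left(-15\right) C = \sqrt{5 - -4} \left(-15\right) \frac{1}{4} = \sqrt{5 + 4} \left(-15\right) \frac{1}{4} = \sqrt{9} \left(-15\right) \frac{1}{4} = 3 \left(-15\right) \frac{1}{4} = \left(-45\right) \frac{1}{4} = - \frac{45}{4}$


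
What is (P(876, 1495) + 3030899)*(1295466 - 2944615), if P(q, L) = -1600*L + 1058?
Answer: -1055384446593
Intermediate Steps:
P(q, L) = 1058 - 1600*L
(P(876, 1495) + 3030899)*(1295466 - 2944615) = ((1058 - 1600*1495) + 3030899)*(1295466 - 2944615) = ((1058 - 2392000) + 3030899)*(-1649149) = (-2390942 + 3030899)*(-1649149) = 639957*(-1649149) = -1055384446593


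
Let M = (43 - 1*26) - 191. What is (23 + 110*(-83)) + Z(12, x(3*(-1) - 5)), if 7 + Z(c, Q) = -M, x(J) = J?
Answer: -8940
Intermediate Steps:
M = -174 (M = (43 - 26) - 191 = 17 - 191 = -174)
Z(c, Q) = 167 (Z(c, Q) = -7 - 1*(-174) = -7 + 174 = 167)
(23 + 110*(-83)) + Z(12, x(3*(-1) - 5)) = (23 + 110*(-83)) + 167 = (23 - 9130) + 167 = -9107 + 167 = -8940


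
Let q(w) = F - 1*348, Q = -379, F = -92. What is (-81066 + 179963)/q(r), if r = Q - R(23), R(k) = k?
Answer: -98897/440 ≈ -224.77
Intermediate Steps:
r = -402 (r = -379 - 1*23 = -379 - 23 = -402)
q(w) = -440 (q(w) = -92 - 1*348 = -92 - 348 = -440)
(-81066 + 179963)/q(r) = (-81066 + 179963)/(-440) = 98897*(-1/440) = -98897/440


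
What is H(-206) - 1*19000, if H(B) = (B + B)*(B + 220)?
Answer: -24768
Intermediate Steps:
H(B) = 2*B*(220 + B) (H(B) = (2*B)*(220 + B) = 2*B*(220 + B))
H(-206) - 1*19000 = 2*(-206)*(220 - 206) - 1*19000 = 2*(-206)*14 - 19000 = -5768 - 19000 = -24768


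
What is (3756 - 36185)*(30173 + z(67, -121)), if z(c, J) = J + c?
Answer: -976729051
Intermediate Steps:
(3756 - 36185)*(30173 + z(67, -121)) = (3756 - 36185)*(30173 + (-121 + 67)) = -32429*(30173 - 54) = -32429*30119 = -976729051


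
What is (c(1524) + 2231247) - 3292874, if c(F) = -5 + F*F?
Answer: 1260944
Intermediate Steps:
c(F) = -5 + F²
(c(1524) + 2231247) - 3292874 = ((-5 + 1524²) + 2231247) - 3292874 = ((-5 + 2322576) + 2231247) - 3292874 = (2322571 + 2231247) - 3292874 = 4553818 - 3292874 = 1260944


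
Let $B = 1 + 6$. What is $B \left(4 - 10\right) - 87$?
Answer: $-129$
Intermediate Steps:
$B = 7$
$B \left(4 - 10\right) - 87 = 7 \left(4 - 10\right) - 87 = 7 \left(-6\right) - 87 = -42 - 87 = -129$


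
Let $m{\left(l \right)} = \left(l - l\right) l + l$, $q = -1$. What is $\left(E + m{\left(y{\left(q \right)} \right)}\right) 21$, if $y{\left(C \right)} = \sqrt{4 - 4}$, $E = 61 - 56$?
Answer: $105$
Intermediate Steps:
$E = 5$
$y{\left(C \right)} = 0$ ($y{\left(C \right)} = \sqrt{0} = 0$)
$m{\left(l \right)} = l$ ($m{\left(l \right)} = 0 l + l = 0 + l = l$)
$\left(E + m{\left(y{\left(q \right)} \right)}\right) 21 = \left(5 + 0\right) 21 = 5 \cdot 21 = 105$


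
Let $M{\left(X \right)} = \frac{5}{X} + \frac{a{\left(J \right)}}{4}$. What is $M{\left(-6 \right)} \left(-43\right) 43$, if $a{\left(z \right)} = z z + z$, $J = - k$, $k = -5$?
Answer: $- \frac{36980}{3} \approx -12327.0$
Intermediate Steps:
$J = 5$ ($J = \left(-1\right) \left(-5\right) = 5$)
$a{\left(z \right)} = z + z^{2}$ ($a{\left(z \right)} = z^{2} + z = z + z^{2}$)
$M{\left(X \right)} = \frac{15}{2} + \frac{5}{X}$ ($M{\left(X \right)} = \frac{5}{X} + \frac{5 \left(1 + 5\right)}{4} = \frac{5}{X} + 5 \cdot 6 \cdot \frac{1}{4} = \frac{5}{X} + 30 \cdot \frac{1}{4} = \frac{5}{X} + \frac{15}{2} = \frac{15}{2} + \frac{5}{X}$)
$M{\left(-6 \right)} \left(-43\right) 43 = \left(\frac{15}{2} + \frac{5}{-6}\right) \left(-43\right) 43 = \left(\frac{15}{2} + 5 \left(- \frac{1}{6}\right)\right) \left(-43\right) 43 = \left(\frac{15}{2} - \frac{5}{6}\right) \left(-43\right) 43 = \frac{20}{3} \left(-43\right) 43 = \left(- \frac{860}{3}\right) 43 = - \frac{36980}{3}$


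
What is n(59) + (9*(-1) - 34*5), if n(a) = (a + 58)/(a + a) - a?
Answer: -27967/118 ≈ -237.01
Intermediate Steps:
n(a) = -a + (58 + a)/(2*a) (n(a) = (58 + a)/((2*a)) - a = (58 + a)*(1/(2*a)) - a = (58 + a)/(2*a) - a = -a + (58 + a)/(2*a))
n(59) + (9*(-1) - 34*5) = (1/2 - 1*59 + 29/59) + (9*(-1) - 34*5) = (1/2 - 59 + 29*(1/59)) + (-9 - 170) = (1/2 - 59 + 29/59) - 179 = -6845/118 - 179 = -27967/118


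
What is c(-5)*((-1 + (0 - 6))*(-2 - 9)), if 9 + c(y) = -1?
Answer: -770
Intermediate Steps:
c(y) = -10 (c(y) = -9 - 1 = -10)
c(-5)*((-1 + (0 - 6))*(-2 - 9)) = -10*(-1 + (0 - 6))*(-2 - 9) = -10*(-1 - 6)*(-11) = -(-70)*(-11) = -10*77 = -770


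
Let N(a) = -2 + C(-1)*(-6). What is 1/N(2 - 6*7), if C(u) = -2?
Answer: 1/10 ≈ 0.10000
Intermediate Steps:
N(a) = 10 (N(a) = -2 - 2*(-6) = -2 + 12 = 10)
1/N(2 - 6*7) = 1/10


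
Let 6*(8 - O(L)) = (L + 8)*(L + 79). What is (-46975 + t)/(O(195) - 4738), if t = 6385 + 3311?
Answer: 111837/42001 ≈ 2.6627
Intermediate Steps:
t = 9696
O(L) = 8 - (8 + L)*(79 + L)/6 (O(L) = 8 - (L + 8)*(L + 79)/6 = 8 - (8 + L)*(79 + L)/6)
(-46975 + t)/(O(195) - 4738) = (-46975 + 9696)/((-292/3 - 29/2*195 - 1/6*195**2) - 4738) = -37279/((-292/3 - 5655/2 - 1/6*38025) - 4738) = -37279/((-292/3 - 5655/2 - 12675/2) - 4738) = -37279/(-27787/3 - 4738) = -37279/(-42001/3) = -37279*(-3/42001) = 111837/42001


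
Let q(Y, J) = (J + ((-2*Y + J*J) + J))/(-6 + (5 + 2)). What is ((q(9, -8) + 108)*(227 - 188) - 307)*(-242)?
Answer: -1228150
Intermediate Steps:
q(Y, J) = J² - 2*Y + 2*J (q(Y, J) = (J + ((-2*Y + J²) + J))/(-6 + 7) = (J + ((J² - 2*Y) + J))/1 = (J + (J + J² - 2*Y))*1 = (J² - 2*Y + 2*J)*1 = J² - 2*Y + 2*J)
((q(9, -8) + 108)*(227 - 188) - 307)*(-242) = ((((-8)² - 2*9 + 2*(-8)) + 108)*(227 - 188) - 307)*(-242) = (((64 - 18 - 16) + 108)*39 - 307)*(-242) = ((30 + 108)*39 - 307)*(-242) = (138*39 - 307)*(-242) = (5382 - 307)*(-242) = 5075*(-242) = -1228150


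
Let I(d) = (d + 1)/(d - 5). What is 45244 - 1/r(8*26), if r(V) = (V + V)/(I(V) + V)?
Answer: 3820722879/84448 ≈ 45244.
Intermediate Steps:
I(d) = (1 + d)/(-5 + d)
r(V) = 2*V/(V + (1 + V)/(-5 + V)) (r(V) = (V + V)/((1 + V)/(-5 + V) + V) = (2*V)/(V + (1 + V)/(-5 + V)) = 2*V/(V + (1 + V)/(-5 + V)))
45244 - 1/r(8*26) = 45244 - 1/(2*(8*26)*(-5 + 8*26)/(1 + 8*26 + (8*26)*(-5 + 8*26))) = 45244 - 1/(2*208*(-5 + 208)/(1 + 208 + 208*(-5 + 208))) = 45244 - 1/(2*208*203/(1 + 208 + 208*203)) = 45244 - 1/(2*208*203/(1 + 208 + 42224)) = 45244 - 1/(2*208*203/42433) = 45244 - 1/(2*208*(1/42433)*203) = 45244 - 1/84448/42433 = 45244 - 1*42433/84448 = 45244 - 42433/84448 = 3820722879/84448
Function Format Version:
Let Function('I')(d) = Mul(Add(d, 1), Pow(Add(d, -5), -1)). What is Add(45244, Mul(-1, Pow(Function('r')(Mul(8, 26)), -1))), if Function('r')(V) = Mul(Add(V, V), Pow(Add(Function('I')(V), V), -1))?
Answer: Rational(3820722879, 84448) ≈ 45244.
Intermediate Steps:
Function('I')(d) = Mul(Pow(Add(-5, d), -1), Add(1, d)) (Function('I')(d) = Mul(Add(1, d), Pow(Add(-5, d), -1)) = Mul(Pow(Add(-5, d), -1), Add(1, d)))
Function('r')(V) = Mul(2, V, Pow(Add(V, Mul(Pow(Add(-5, V), -1), Add(1, V))), -1)) (Function('r')(V) = Mul(Add(V, V), Pow(Add(Mul(Pow(Add(-5, V), -1), Add(1, V)), V), -1)) = Mul(Mul(2, V), Pow(Add(V, Mul(Pow(Add(-5, V), -1), Add(1, V))), -1)) = Mul(2, V, Pow(Add(V, Mul(Pow(Add(-5, V), -1), Add(1, V))), -1)))
Add(45244, Mul(-1, Pow(Function('r')(Mul(8, 26)), -1))) = Add(45244, Mul(-1, Pow(Mul(2, Mul(8, 26), Pow(Add(1, Mul(8, 26), Mul(Mul(8, 26), Add(-5, Mul(8, 26)))), -1), Add(-5, Mul(8, 26))), -1))) = Add(45244, Mul(-1, Pow(Mul(2, 208, Pow(Add(1, 208, Mul(208, Add(-5, 208))), -1), Add(-5, 208)), -1))) = Add(45244, Mul(-1, Pow(Mul(2, 208, Pow(Add(1, 208, Mul(208, 203)), -1), 203), -1))) = Add(45244, Mul(-1, Pow(Mul(2, 208, Pow(Add(1, 208, 42224), -1), 203), -1))) = Add(45244, Mul(-1, Pow(Mul(2, 208, Pow(42433, -1), 203), -1))) = Add(45244, Mul(-1, Pow(Mul(2, 208, Rational(1, 42433), 203), -1))) = Add(45244, Mul(-1, Pow(Rational(84448, 42433), -1))) = Add(45244, Mul(-1, Rational(42433, 84448))) = Add(45244, Rational(-42433, 84448)) = Rational(3820722879, 84448)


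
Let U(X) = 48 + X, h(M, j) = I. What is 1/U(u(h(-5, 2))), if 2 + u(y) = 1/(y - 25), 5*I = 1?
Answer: 124/5699 ≈ 0.021758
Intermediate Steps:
I = ⅕ (I = (⅕)*1 = ⅕ ≈ 0.20000)
h(M, j) = ⅕
u(y) = -2 + 1/(-25 + y) (u(y) = -2 + 1/(y - 25) = -2 + 1/(-25 + y))
1/U(u(h(-5, 2))) = 1/(48 + (51 - 2*⅕)/(-25 + ⅕)) = 1/(48 + (51 - ⅖)/(-124/5)) = 1/(48 - 5/124*253/5) = 1/(48 - 253/124) = 1/(5699/124) = 124/5699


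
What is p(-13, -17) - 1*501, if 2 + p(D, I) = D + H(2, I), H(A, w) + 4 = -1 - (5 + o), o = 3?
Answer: -529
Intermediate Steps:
H(A, w) = -13 (H(A, w) = -4 + (-1 - (5 + 3)) = -4 + (-1 - 1*8) = -4 + (-1 - 8) = -4 - 9 = -13)
p(D, I) = -15 + D (p(D, I) = -2 + (D - 13) = -2 + (-13 + D) = -15 + D)
p(-13, -17) - 1*501 = (-15 - 13) - 1*501 = -28 - 501 = -529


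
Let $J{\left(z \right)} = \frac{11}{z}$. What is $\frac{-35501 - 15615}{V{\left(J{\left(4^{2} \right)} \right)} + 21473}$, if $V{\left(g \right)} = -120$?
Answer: $- \frac{51116}{21353} \approx -2.3939$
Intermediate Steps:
$\frac{-35501 - 15615}{V{\left(J{\left(4^{2} \right)} \right)} + 21473} = \frac{-35501 - 15615}{-120 + 21473} = - \frac{51116}{21353}$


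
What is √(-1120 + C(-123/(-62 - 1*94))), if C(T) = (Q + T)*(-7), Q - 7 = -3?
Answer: I*√779779/26 ≈ 33.964*I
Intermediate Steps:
Q = 4 (Q = 7 - 3 = 4)
C(T) = -28 - 7*T (C(T) = (4 + T)*(-7) = -28 - 7*T)
√(-1120 + C(-123/(-62 - 1*94))) = √(-1120 + (-28 - (-861)/(-62 - 1*94))) = √(-1120 + (-28 - (-861)/(-62 - 94))) = √(-1120 + (-28 - (-861)/(-156))) = √(-1120 + (-28 - (-861)*(-1)/156)) = √(-1120 + (-28 - 7*41/52)) = √(-1120 + (-28 - 287/52)) = √(-1120 - 1743/52) = √(-59983/52) = I*√779779/26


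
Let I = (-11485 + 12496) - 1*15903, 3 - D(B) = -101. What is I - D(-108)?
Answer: -14996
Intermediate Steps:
D(B) = 104 (D(B) = 3 - 1*(-101) = 3 + 101 = 104)
I = -14892 (I = 1011 - 15903 = -14892)
I - D(-108) = -14892 - 1*104 = -14892 - 104 = -14996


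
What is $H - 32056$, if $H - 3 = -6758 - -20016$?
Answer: $-18795$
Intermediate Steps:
$H = 13261$ ($H = 3 - -13258 = 3 + \left(-6758 + 20016\right) = 3 + 13258 = 13261$)
$H - 32056 = 13261 - 32056 = -18795$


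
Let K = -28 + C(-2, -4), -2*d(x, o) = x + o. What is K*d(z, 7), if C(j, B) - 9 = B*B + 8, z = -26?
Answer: 95/2 ≈ 47.500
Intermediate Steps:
C(j, B) = 17 + B² (C(j, B) = 9 + (B*B + 8) = 9 + (B² + 8) = 9 + (8 + B²) = 17 + B²)
d(x, o) = -o/2 - x/2 (d(x, o) = -(x + o)/2 = -(o + x)/2 = -o/2 - x/2)
K = 5 (K = -28 + (17 + (-4)²) = -28 + (17 + 16) = -28 + 33 = 5)
K*d(z, 7) = 5*(-½*7 - ½*(-26)) = 5*(-7/2 + 13) = 5*(19/2) = 95/2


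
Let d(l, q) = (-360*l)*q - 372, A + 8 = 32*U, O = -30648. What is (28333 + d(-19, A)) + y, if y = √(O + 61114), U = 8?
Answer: 1724281 + √30466 ≈ 1.7245e+6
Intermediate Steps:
A = 248 (A = -8 + 32*8 = -8 + 256 = 248)
y = √30466 (y = √(-30648 + 61114) = √30466 ≈ 174.55)
d(l, q) = -372 - 360*l*q (d(l, q) = -360*l*q - 372 = -372 - 360*l*q)
(28333 + d(-19, A)) + y = (28333 + (-372 - 360*(-19)*248)) + √30466 = (28333 + (-372 + 1696320)) + √30466 = (28333 + 1695948) + √30466 = 1724281 + √30466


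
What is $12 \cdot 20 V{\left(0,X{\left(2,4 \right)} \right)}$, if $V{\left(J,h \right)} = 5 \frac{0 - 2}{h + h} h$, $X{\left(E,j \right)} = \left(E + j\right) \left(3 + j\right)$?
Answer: $-1200$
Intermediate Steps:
$X{\left(E,j \right)} = \left(3 + j\right) \left(E + j\right)$
$V{\left(J,h \right)} = -5$ ($V{\left(J,h \right)} = 5 \left(- \frac{2}{2 h}\right) h = 5 \left(- 2 \frac{1}{2 h}\right) h = 5 \left(- \frac{1}{h}\right) h = - \frac{5}{h} h = -5$)
$12 \cdot 20 V{\left(0,X{\left(2,4 \right)} \right)} = 12 \cdot 20 \left(-5\right) = 240 \left(-5\right) = -1200$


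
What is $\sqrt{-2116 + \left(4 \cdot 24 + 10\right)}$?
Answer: $i \sqrt{2010} \approx 44.833 i$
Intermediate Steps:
$\sqrt{-2116 + \left(4 \cdot 24 + 10\right)} = \sqrt{-2116 + \left(96 + 10\right)} = \sqrt{-2116 + 106} = \sqrt{-2010} = i \sqrt{2010}$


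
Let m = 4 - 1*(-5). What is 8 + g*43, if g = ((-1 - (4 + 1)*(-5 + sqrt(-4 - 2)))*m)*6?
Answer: 55736 - 11610*I*sqrt(6) ≈ 55736.0 - 28439.0*I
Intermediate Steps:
m = 9 (m = 4 + 5 = 9)
g = 1296 - 270*I*sqrt(6) (g = ((-1 - (4 + 1)*(-5 + sqrt(-4 - 2)))*9)*6 = ((-1 - 5*(-5 + sqrt(-6)))*9)*6 = ((-1 - 5*(-5 + I*sqrt(6)))*9)*6 = ((-1 - (-25 + 5*I*sqrt(6)))*9)*6 = ((-1 + (25 - 5*I*sqrt(6)))*9)*6 = ((24 - 5*I*sqrt(6))*9)*6 = (216 - 45*I*sqrt(6))*6 = 1296 - 270*I*sqrt(6) ≈ 1296.0 - 661.36*I)
8 + g*43 = 8 + (1296 - 270*I*sqrt(6))*43 = 8 + (55728 - 11610*I*sqrt(6)) = 55736 - 11610*I*sqrt(6)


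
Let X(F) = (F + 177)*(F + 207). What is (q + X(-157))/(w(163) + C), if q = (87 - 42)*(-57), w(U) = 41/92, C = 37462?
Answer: -28796/689309 ≈ -0.041775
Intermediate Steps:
w(U) = 41/92 (w(U) = 41*(1/92) = 41/92)
X(F) = (177 + F)*(207 + F)
q = -2565 (q = 45*(-57) = -2565)
(q + X(-157))/(w(163) + C) = (-2565 + (36639 + (-157)**2 + 384*(-157)))/(41/92 + 37462) = (-2565 + (36639 + 24649 - 60288))/(3446545/92) = (-2565 + 1000)*(92/3446545) = -1565*92/3446545 = -28796/689309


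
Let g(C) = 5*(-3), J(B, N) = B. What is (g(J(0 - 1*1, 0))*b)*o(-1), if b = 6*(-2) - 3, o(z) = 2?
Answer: 450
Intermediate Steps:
g(C) = -15
b = -15 (b = -12 - 3 = -15)
(g(J(0 - 1*1, 0))*b)*o(-1) = -15*(-15)*2 = 225*2 = 450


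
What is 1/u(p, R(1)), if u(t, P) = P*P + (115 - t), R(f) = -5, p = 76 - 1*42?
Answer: 1/106 ≈ 0.0094340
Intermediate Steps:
p = 34 (p = 76 - 42 = 34)
u(t, P) = 115 + P² - t (u(t, P) = P² + (115 - t) = 115 + P² - t)
1/u(p, R(1)) = 1/(115 + (-5)² - 1*34) = 1/(115 + 25 - 34) = 1/106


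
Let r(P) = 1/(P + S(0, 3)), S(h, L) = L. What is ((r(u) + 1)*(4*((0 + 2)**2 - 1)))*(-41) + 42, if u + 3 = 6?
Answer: -532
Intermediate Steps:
u = 3 (u = -3 + 6 = 3)
r(P) = 1/(3 + P) (r(P) = 1/(P + 3) = 1/(3 + P))
((r(u) + 1)*(4*((0 + 2)**2 - 1)))*(-41) + 42 = ((1/(3 + 3) + 1)*(4*((0 + 2)**2 - 1)))*(-41) + 42 = ((1/6 + 1)*(4*(2**2 - 1)))*(-41) + 42 = ((1/6 + 1)*(4*(4 - 1)))*(-41) + 42 = (7*(4*3)/6)*(-41) + 42 = ((7/6)*12)*(-41) + 42 = 14*(-41) + 42 = -574 + 42 = -532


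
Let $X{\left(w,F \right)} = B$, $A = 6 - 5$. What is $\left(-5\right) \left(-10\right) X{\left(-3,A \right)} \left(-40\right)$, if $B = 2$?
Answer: $-4000$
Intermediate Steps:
$A = 1$
$X{\left(w,F \right)} = 2$
$\left(-5\right) \left(-10\right) X{\left(-3,A \right)} \left(-40\right) = \left(-5\right) \left(-10\right) 2 \left(-40\right) = 50 \cdot 2 \left(-40\right) = 100 \left(-40\right) = -4000$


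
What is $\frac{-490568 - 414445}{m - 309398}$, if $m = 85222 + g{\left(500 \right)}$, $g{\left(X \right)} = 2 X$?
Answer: $\frac{301671}{74392} \approx 4.0552$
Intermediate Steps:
$m = 86222$ ($m = 85222 + 2 \cdot 500 = 85222 + 1000 = 86222$)
$\frac{-490568 - 414445}{m - 309398} = \frac{-490568 - 414445}{86222 - 309398} = - \frac{905013}{-223176} = \left(-905013\right) \left(- \frac{1}{223176}\right) = \frac{301671}{74392}$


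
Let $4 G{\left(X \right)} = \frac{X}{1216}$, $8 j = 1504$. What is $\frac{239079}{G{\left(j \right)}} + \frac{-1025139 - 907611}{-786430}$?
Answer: $\frac{22863107077077}{3696221} \approx 6.1855 \cdot 10^{6}$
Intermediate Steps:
$j = 188$ ($j = \frac{1}{8} \cdot 1504 = 188$)
$G{\left(X \right)} = \frac{X}{4864}$ ($G{\left(X \right)} = \frac{X \frac{1}{1216}}{4} = \frac{\frac{1}{1216} X}{4} = \frac{X}{4864}$)
$\frac{239079}{G{\left(j \right)}} + \frac{-1025139 - 907611}{-786430} = \frac{239079}{\frac{1}{4864} \cdot 188} + \frac{-1025139 - 907611}{-786430} = \frac{239079}{\frac{47}{1216}} - - \frac{193275}{78643} = 239079 \cdot \frac{1216}{47} + \frac{193275}{78643} = \frac{290720064}{47} + \frac{193275}{78643} = \frac{22863107077077}{3696221}$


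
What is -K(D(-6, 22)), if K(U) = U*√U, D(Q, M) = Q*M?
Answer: 264*I*√33 ≈ 1516.6*I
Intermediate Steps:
D(Q, M) = M*Q
K(U) = U^(3/2)
-K(D(-6, 22)) = -(22*(-6))^(3/2) = -(-132)^(3/2) = -(-264)*I*√33 = 264*I*√33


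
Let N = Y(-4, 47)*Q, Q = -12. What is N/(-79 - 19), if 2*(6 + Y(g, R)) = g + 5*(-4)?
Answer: -108/49 ≈ -2.2041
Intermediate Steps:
Y(g, R) = -16 + g/2 (Y(g, R) = -6 + (g + 5*(-4))/2 = -6 + (g - 20)/2 = -6 + (-20 + g)/2 = -6 + (-10 + g/2) = -16 + g/2)
N = 216 (N = (-16 + (1/2)*(-4))*(-12) = (-16 - 2)*(-12) = -18*(-12) = 216)
N/(-79 - 19) = 216/(-79 - 19) = 216/(-98) = -1/98*216 = -108/49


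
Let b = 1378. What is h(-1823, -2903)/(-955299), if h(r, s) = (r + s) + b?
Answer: 1116/318433 ≈ 0.0035047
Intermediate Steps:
h(r, s) = 1378 + r + s (h(r, s) = (r + s) + 1378 = 1378 + r + s)
h(-1823, -2903)/(-955299) = (1378 - 1823 - 2903)/(-955299) = -3348*(-1/955299) = 1116/318433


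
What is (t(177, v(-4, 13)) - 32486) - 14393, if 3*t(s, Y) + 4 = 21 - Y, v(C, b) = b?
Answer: -140633/3 ≈ -46878.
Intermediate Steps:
t(s, Y) = 17/3 - Y/3 (t(s, Y) = -4/3 + (21 - Y)/3 = -4/3 + (7 - Y/3) = 17/3 - Y/3)
(t(177, v(-4, 13)) - 32486) - 14393 = ((17/3 - ⅓*13) - 32486) - 14393 = ((17/3 - 13/3) - 32486) - 14393 = (4/3 - 32486) - 14393 = -97454/3 - 14393 = -140633/3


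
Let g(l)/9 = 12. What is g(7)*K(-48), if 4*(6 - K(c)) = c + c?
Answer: 3240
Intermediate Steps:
g(l) = 108 (g(l) = 9*12 = 108)
K(c) = 6 - c/2 (K(c) = 6 - (c + c)/4 = 6 - c/2)
g(7)*K(-48) = 108*(6 - 1/2*(-48)) = 108*(6 + 24) = 108*30 = 3240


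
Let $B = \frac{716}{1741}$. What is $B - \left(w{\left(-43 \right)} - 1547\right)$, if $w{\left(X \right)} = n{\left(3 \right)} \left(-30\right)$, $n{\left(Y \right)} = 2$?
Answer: $\frac{2798503}{1741} \approx 1607.4$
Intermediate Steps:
$w{\left(X \right)} = -60$ ($w{\left(X \right)} = 2 \left(-30\right) = -60$)
$B = \frac{716}{1741}$ ($B = 716 \cdot \frac{1}{1741} = \frac{716}{1741} \approx 0.41126$)
$B - \left(w{\left(-43 \right)} - 1547\right) = \frac{716}{1741} - \left(-60 - 1547\right) = \frac{716}{1741} - -1607 = \frac{716}{1741} + 1607 = \frac{2798503}{1741}$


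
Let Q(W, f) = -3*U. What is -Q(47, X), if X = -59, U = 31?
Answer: 93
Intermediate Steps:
Q(W, f) = -93 (Q(W, f) = -3*31 = -93)
-Q(47, X) = -1*(-93) = 93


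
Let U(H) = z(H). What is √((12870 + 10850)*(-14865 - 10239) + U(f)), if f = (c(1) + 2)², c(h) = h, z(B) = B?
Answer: 17*I*√2060439 ≈ 24402.0*I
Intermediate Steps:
f = 9 (f = (1 + 2)² = 3² = 9)
U(H) = H
√((12870 + 10850)*(-14865 - 10239) + U(f)) = √((12870 + 10850)*(-14865 - 10239) + 9) = √(23720*(-25104) + 9) = √(-595466880 + 9) = √(-595466871) = 17*I*√2060439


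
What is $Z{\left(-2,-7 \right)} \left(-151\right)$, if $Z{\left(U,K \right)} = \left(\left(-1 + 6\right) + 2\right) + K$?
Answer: $0$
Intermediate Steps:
$Z{\left(U,K \right)} = 7 + K$ ($Z{\left(U,K \right)} = \left(5 + 2\right) + K = 7 + K$)
$Z{\left(-2,-7 \right)} \left(-151\right) = \left(7 - 7\right) \left(-151\right) = 0 \left(-151\right) = 0$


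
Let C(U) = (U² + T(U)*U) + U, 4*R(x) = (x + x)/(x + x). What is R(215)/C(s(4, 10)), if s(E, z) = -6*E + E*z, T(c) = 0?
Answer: 1/1088 ≈ 0.00091912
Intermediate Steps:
R(x) = ¼ (R(x) = ((x + x)/(x + x))/4 = ((2*x)/((2*x)))/4 = ((2*x)*(1/(2*x)))/4 = (¼)*1 = ¼)
C(U) = U + U² (C(U) = (U² + 0*U) + U = (U² + 0) + U = U² + U = U + U²)
R(215)/C(s(4, 10)) = 1/(4*(((4*(-6 + 10))*(1 + 4*(-6 + 10))))) = 1/(4*(((4*4)*(1 + 4*4)))) = 1/(4*((16*(1 + 16)))) = 1/(4*((16*17))) = (¼)/272 = (¼)*(1/272) = 1/1088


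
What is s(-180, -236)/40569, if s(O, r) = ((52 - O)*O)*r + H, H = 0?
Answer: 3285120/13523 ≈ 242.93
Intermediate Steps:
s(O, r) = O*r*(52 - O) (s(O, r) = ((52 - O)*O)*r + 0 = (O*(52 - O))*r + 0 = O*r*(52 - O) + 0 = O*r*(52 - O))
s(-180, -236)/40569 = -180*(-236)*(52 - 1*(-180))/40569 = -180*(-236)*(52 + 180)*(1/40569) = -180*(-236)*232*(1/40569) = 9855360*(1/40569) = 3285120/13523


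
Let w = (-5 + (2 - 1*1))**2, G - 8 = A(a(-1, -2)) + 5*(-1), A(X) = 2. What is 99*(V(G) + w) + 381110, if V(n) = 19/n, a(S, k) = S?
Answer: 1915351/5 ≈ 3.8307e+5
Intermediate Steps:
G = 5 (G = 8 + (2 + 5*(-1)) = 8 + (2 - 5) = 8 - 3 = 5)
w = 16 (w = (-5 + (2 - 1))**2 = (-5 + 1)**2 = (-4)**2 = 16)
99*(V(G) + w) + 381110 = 99*(19/5 + 16) + 381110 = 99*(99/5) + 381110 = 9801/5 + 381110 = 1915351/5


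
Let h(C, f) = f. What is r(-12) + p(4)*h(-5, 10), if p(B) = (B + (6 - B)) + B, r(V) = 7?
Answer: 107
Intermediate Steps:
p(B) = 6 + B
r(-12) + p(4)*h(-5, 10) = 7 + (6 + 4)*10 = 7 + 10*10 = 7 + 100 = 107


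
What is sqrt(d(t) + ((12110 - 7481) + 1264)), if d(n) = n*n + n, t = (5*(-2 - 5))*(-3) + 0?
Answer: sqrt(17023) ≈ 130.47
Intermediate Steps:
t = 105 (t = (5*(-7))*(-3) + 0 = -35*(-3) + 0 = 105 + 0 = 105)
d(n) = n + n**2 (d(n) = n**2 + n = n + n**2)
sqrt(d(t) + ((12110 - 7481) + 1264)) = sqrt(105*(1 + 105) + ((12110 - 7481) + 1264)) = sqrt(105*106 + (4629 + 1264)) = sqrt(11130 + 5893) = sqrt(17023)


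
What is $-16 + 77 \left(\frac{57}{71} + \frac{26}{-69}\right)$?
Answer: $\frac{82315}{4899} \approx 16.802$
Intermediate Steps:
$-16 + 77 \left(\frac{57}{71} + \frac{26}{-69}\right) = -16 + 77 \left(57 \cdot \frac{1}{71} + 26 \left(- \frac{1}{69}\right)\right) = -16 + 77 \left(\frac{57}{71} - \frac{26}{69}\right) = -16 + 77 \cdot \frac{2087}{4899} = -16 + \frac{160699}{4899} = \frac{82315}{4899}$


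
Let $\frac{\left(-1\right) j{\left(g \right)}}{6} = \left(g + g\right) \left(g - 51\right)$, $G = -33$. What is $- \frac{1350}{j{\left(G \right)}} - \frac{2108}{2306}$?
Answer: $- \frac{620439}{710248} \approx -0.87355$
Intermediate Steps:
$j{\left(g \right)} = - 12 g \left(-51 + g\right)$ ($j{\left(g \right)} = - 6 \left(g + g\right) \left(g - 51\right) = - 6 \cdot 2 g \left(-51 + g\right) = - 12 g \left(-51 + g\right)$)
$- \frac{1350}{j{\left(G \right)}} - \frac{2108}{2306} = - \frac{1350}{12 \left(-33\right) \left(51 - -33\right)} - \frac{2108}{2306} = - \frac{1350}{12 \left(-33\right) \left(51 + 33\right)} - \frac{1054}{1153} = - \frac{1350}{12 \left(-33\right) 84} - \frac{1054}{1153} = - \frac{1350}{-33264} - \frac{1054}{1153} = \left(-1350\right) \left(- \frac{1}{33264}\right) - \frac{1054}{1153} = \frac{25}{616} - \frac{1054}{1153} = - \frac{620439}{710248}$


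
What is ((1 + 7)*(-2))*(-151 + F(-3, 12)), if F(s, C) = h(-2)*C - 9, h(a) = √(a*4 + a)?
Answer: 2560 - 192*I*√10 ≈ 2560.0 - 607.16*I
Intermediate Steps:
h(a) = √5*√a (h(a) = √(4*a + a) = √(5*a) = √5*√a)
F(s, C) = -9 + I*C*√10 (F(s, C) = (√5*√(-2))*C - 9 = (√5*(I*√2))*C - 9 = (I*√10)*C - 9 = I*C*√10 - 9 = -9 + I*C*√10)
((1 + 7)*(-2))*(-151 + F(-3, 12)) = ((1 + 7)*(-2))*(-151 + (-9 + I*12*√10)) = (8*(-2))*(-151 + (-9 + 12*I*√10)) = -16*(-160 + 12*I*√10) = 2560 - 192*I*√10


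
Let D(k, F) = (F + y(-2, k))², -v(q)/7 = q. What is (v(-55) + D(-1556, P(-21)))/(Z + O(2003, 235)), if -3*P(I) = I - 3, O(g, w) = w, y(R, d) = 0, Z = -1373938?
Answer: -449/1373703 ≈ -0.00032685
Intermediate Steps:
v(q) = -7*q
P(I) = 1 - I/3 (P(I) = -(I - 3)/3 = -(-3 + I)/3 = 1 - I/3)
D(k, F) = F² (D(k, F) = (F + 0)² = F²)
(v(-55) + D(-1556, P(-21)))/(Z + O(2003, 235)) = (-7*(-55) + (1 - ⅓*(-21))²)/(-1373938 + 235) = (385 + (1 + 7)²)/(-1373703) = (385 + 8²)*(-1/1373703) = (385 + 64)*(-1/1373703) = 449*(-1/1373703) = -449/1373703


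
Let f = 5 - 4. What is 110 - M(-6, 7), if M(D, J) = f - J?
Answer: 116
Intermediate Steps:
f = 1
M(D, J) = 1 - J
110 - M(-6, 7) = 110 - (1 - 1*7) = 110 - (1 - 7) = 110 - 1*(-6) = 110 + 6 = 116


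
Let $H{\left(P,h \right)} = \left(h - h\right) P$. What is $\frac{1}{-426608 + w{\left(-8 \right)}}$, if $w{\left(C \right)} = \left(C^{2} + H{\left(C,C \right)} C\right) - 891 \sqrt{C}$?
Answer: $\frac{i}{2 \left(- 213272 i + 891 \sqrt{2}\right)} \approx -2.3443 \cdot 10^{-6} + 1.3851 \cdot 10^{-8} i$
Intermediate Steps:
$H{\left(P,h \right)} = 0$ ($H{\left(P,h \right)} = 0 P = 0$)
$w{\left(C \right)} = C^{2} - 891 \sqrt{C}$ ($w{\left(C \right)} = \left(C^{2} + 0 C\right) - 891 \sqrt{C} = \left(C^{2} + 0\right) - 891 \sqrt{C} = C^{2} - 891 \sqrt{C}$)
$\frac{1}{-426608 + w{\left(-8 \right)}} = \frac{1}{-426608 + \left(\left(-8\right)^{2} - 891 \sqrt{-8}\right)} = \frac{1}{-426608 + \left(64 - 891 \cdot 2 i \sqrt{2}\right)} = \frac{1}{-426608 + \left(64 - 1782 i \sqrt{2}\right)} = \frac{1}{-426544 - 1782 i \sqrt{2}}$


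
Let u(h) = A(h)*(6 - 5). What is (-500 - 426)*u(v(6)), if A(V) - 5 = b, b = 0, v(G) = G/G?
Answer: -4630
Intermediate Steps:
v(G) = 1
A(V) = 5 (A(V) = 5 + 0 = 5)
u(h) = 5 (u(h) = 5*(6 - 5) = 5*1 = 5)
(-500 - 426)*u(v(6)) = (-500 - 426)*5 = -926*5 = -4630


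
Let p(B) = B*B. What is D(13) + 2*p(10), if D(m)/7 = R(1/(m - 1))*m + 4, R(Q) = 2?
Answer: 410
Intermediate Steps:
D(m) = 28 + 14*m (D(m) = 7*(2*m + 4) = 7*(4 + 2*m) = 28 + 14*m)
p(B) = B²
D(13) + 2*p(10) = (28 + 14*13) + 2*10² = (28 + 182) + 2*100 = 210 + 200 = 410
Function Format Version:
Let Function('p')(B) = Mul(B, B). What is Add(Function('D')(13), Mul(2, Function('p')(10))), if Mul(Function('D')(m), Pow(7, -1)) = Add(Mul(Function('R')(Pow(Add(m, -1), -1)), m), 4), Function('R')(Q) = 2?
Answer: 410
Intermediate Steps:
Function('D')(m) = Add(28, Mul(14, m)) (Function('D')(m) = Mul(7, Add(Mul(2, m), 4)) = Mul(7, Add(4, Mul(2, m))) = Add(28, Mul(14, m)))
Function('p')(B) = Pow(B, 2)
Add(Function('D')(13), Mul(2, Function('p')(10))) = Add(Add(28, Mul(14, 13)), Mul(2, Pow(10, 2))) = Add(Add(28, 182), Mul(2, 100)) = Add(210, 200) = 410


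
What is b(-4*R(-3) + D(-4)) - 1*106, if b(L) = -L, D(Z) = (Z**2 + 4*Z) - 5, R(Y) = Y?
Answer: -113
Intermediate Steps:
D(Z) = -5 + Z**2 + 4*Z
b(-4*R(-3) + D(-4)) - 1*106 = -(-4*(-3) + (-5 + (-4)**2 + 4*(-4))) - 1*106 = -(12 + (-5 + 16 - 16)) - 106 = -(12 - 5) - 106 = -1*7 - 106 = -7 - 106 = -113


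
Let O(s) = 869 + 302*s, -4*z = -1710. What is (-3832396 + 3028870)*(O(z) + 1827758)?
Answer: -1573088563032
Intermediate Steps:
z = 855/2 (z = -¼*(-1710) = 855/2 ≈ 427.50)
(-3832396 + 3028870)*(O(z) + 1827758) = (-3832396 + 3028870)*((869 + 302*(855/2)) + 1827758) = -803526*((869 + 129105) + 1827758) = -803526*(129974 + 1827758) = -803526*1957732 = -1573088563032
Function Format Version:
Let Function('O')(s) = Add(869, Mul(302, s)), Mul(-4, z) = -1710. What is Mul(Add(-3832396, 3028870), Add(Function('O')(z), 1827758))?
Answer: -1573088563032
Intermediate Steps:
z = Rational(855, 2) (z = Mul(Rational(-1, 4), -1710) = Rational(855, 2) ≈ 427.50)
Mul(Add(-3832396, 3028870), Add(Function('O')(z), 1827758)) = Mul(Add(-3832396, 3028870), Add(Add(869, Mul(302, Rational(855, 2))), 1827758)) = Mul(-803526, Add(Add(869, 129105), 1827758)) = Mul(-803526, Add(129974, 1827758)) = Mul(-803526, 1957732) = -1573088563032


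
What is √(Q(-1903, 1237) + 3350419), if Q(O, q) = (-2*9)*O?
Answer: √3384673 ≈ 1839.7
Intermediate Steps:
Q(O, q) = -18*O
√(Q(-1903, 1237) + 3350419) = √(-18*(-1903) + 3350419) = √(34254 + 3350419) = √3384673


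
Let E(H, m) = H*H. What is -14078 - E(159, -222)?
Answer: -39359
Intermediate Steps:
E(H, m) = H²
-14078 - E(159, -222) = -14078 - 1*159² = -14078 - 1*25281 = -14078 - 25281 = -39359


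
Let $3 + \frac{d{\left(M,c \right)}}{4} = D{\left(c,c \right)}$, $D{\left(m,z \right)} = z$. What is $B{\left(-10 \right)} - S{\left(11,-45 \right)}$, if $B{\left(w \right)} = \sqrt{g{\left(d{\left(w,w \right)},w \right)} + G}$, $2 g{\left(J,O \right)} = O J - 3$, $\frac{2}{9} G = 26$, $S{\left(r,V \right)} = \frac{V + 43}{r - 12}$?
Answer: $-2 + \frac{\sqrt{1502}}{2} \approx 17.378$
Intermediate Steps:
$S{\left(r,V \right)} = \frac{43 + V}{-12 + r}$
$d{\left(M,c \right)} = -12 + 4 c$
$G = 117$ ($G = \frac{9}{2} \cdot 26 = 117$)
$g{\left(J,O \right)} = - \frac{3}{2} + \frac{J O}{2}$ ($g{\left(J,O \right)} = \frac{O J - 3}{2} = \frac{J O - 3}{2} = \frac{-3 + J O}{2} = - \frac{3}{2} + \frac{J O}{2}$)
$B{\left(w \right)} = \sqrt{\frac{231}{2} + \frac{w \left(-12 + 4 w\right)}{2}}$ ($B{\left(w \right)} = \sqrt{\left(- \frac{3}{2} + \frac{\left(-12 + 4 w\right) w}{2}\right) + 117} = \sqrt{\left(- \frac{3}{2} + \frac{w \left(-12 + 4 w\right)}{2}\right) + 117} = \sqrt{\frac{231}{2} + \frac{w \left(-12 + 4 w\right)}{2}}$)
$B{\left(-10 \right)} - S{\left(11,-45 \right)} = \frac{\sqrt{2} \sqrt{231 + 4 \left(-10\right) \left(-3 - 10\right)}}{2} - \frac{43 - 45}{-12 + 11} = \frac{\sqrt{2} \sqrt{231 + 4 \left(-10\right) \left(-13\right)}}{2} - \frac{1}{-1} \left(-2\right) = \frac{\sqrt{2} \sqrt{231 + 520}}{2} - \left(-1\right) \left(-2\right) = \frac{\sqrt{2} \sqrt{751}}{2} - 2 = \frac{\sqrt{1502}}{2} - 2 = -2 + \frac{\sqrt{1502}}{2}$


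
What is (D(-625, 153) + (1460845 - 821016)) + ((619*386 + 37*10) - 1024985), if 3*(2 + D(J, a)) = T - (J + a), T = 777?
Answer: -436313/3 ≈ -1.4544e+5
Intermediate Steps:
D(J, a) = 257 - J/3 - a/3 (D(J, a) = -2 + (777 - (J + a))/3 = -2 + (777 + (-J - a))/3 = -2 + (777 - J - a)/3 = -2 + (259 - J/3 - a/3) = 257 - J/3 - a/3)
(D(-625, 153) + (1460845 - 821016)) + ((619*386 + 37*10) - 1024985) = ((257 - ⅓*(-625) - ⅓*153) + (1460845 - 821016)) + ((619*386 + 37*10) - 1024985) = ((257 + 625/3 - 51) + 639829) + ((238934 + 370) - 1024985) = (1243/3 + 639829) + (239304 - 1024985) = 1920730/3 - 785681 = -436313/3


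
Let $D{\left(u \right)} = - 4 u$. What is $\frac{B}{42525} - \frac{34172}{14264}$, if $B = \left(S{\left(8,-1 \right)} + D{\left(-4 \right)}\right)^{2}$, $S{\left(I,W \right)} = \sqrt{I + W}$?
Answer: $- \frac{362353217}{151644150} + \frac{32 \sqrt{7}}{42525} \approx -2.3875$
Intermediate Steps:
$B = \left(16 + \sqrt{7}\right)^{2}$ ($B = \left(\sqrt{8 - 1} - -16\right)^{2} = \left(\sqrt{7} + 16\right)^{2} = \left(16 + \sqrt{7}\right)^{2} \approx 347.66$)
$\frac{B}{42525} - \frac{34172}{14264} = \frac{\left(16 + \sqrt{7}\right)^{2}}{42525} - \frac{34172}{14264} = \left(16 + \sqrt{7}\right)^{2} \cdot \frac{1}{42525} - \frac{8543}{3566} = \frac{\left(16 + \sqrt{7}\right)^{2}}{42525} - \frac{8543}{3566} = - \frac{8543}{3566} + \frac{\left(16 + \sqrt{7}\right)^{2}}{42525}$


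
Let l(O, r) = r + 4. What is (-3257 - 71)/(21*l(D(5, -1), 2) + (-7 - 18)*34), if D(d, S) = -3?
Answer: 832/181 ≈ 4.5967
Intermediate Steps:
l(O, r) = 4 + r
(-3257 - 71)/(21*l(D(5, -1), 2) + (-7 - 18)*34) = (-3257 - 71)/(21*(4 + 2) + (-7 - 18)*34) = -3328/(21*6 - 25*34) = -3328/(126 - 850) = -3328/(-724) = -3328*(-1/724) = 832/181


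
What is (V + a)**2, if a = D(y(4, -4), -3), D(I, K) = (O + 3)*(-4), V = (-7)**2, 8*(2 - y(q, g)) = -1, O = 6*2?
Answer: 121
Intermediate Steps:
O = 12
y(q, g) = 17/8 (y(q, g) = 2 - 1/8*(-1) = 2 + 1/8 = 17/8)
V = 49
D(I, K) = -60 (D(I, K) = (12 + 3)*(-4) = 15*(-4) = -60)
a = -60
(V + a)**2 = (49 - 60)**2 = (-11)**2 = 121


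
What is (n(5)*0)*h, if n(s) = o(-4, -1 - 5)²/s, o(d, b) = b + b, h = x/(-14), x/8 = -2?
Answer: 0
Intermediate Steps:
x = -16 (x = 8*(-2) = -16)
h = 8/7 (h = -16/(-14) = -16*(-1/14) = 8/7 ≈ 1.1429)
o(d, b) = 2*b
n(s) = 144/s (n(s) = (2*(-1 - 5))²/s = (2*(-6))²/s = (-12)²/s = 144/s)
(n(5)*0)*h = ((144/5)*0)*(8/7) = 0*(8/7) = 0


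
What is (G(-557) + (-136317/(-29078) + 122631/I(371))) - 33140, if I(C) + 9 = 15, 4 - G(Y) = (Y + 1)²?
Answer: -4679069098/14539 ≈ -3.2183e+5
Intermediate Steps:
G(Y) = 4 - (1 + Y)² (G(Y) = 4 - (Y + 1)² = 4 - (1 + Y)²)
I(C) = 6 (I(C) = -9 + 15 = 6)
(G(-557) + (-136317/(-29078) + 122631/I(371))) - 33140 = ((4 - (1 - 557)²) + (-136317/(-29078) + 122631/6)) - 33140 = ((4 - 1*(-556)²) + (-136317*(-1/29078) + 122631*(⅙))) - 33140 = ((4 - 1*309136) + (136317/29078 + 40877/2)) - 33140 = ((4 - 309136) + 297223510/14539) - 33140 = (-309132 + 297223510/14539) - 33140 = -4197246638/14539 - 33140 = -4679069098/14539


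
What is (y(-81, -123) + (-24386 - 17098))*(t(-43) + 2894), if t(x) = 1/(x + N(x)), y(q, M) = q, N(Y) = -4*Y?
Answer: -5172445585/43 ≈ -1.2029e+8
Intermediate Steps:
t(x) = -1/(3*x) (t(x) = 1/(x - 4*x) = 1/(-3*x) = -1/(3*x))
(y(-81, -123) + (-24386 - 17098))*(t(-43) + 2894) = (-81 + (-24386 - 17098))*(-⅓/(-43) + 2894) = (-81 - 41484)*(-⅓*(-1/43) + 2894) = -41565*(1/129 + 2894) = -41565*373327/129 = -5172445585/43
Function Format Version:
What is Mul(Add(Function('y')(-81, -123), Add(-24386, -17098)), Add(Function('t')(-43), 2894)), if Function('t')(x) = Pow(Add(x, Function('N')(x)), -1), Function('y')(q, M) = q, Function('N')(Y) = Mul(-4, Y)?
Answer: Rational(-5172445585, 43) ≈ -1.2029e+8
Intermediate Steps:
Function('t')(x) = Mul(Rational(-1, 3), Pow(x, -1)) (Function('t')(x) = Pow(Add(x, Mul(-4, x)), -1) = Pow(Mul(-3, x), -1) = Mul(Rational(-1, 3), Pow(x, -1)))
Mul(Add(Function('y')(-81, -123), Add(-24386, -17098)), Add(Function('t')(-43), 2894)) = Mul(Add(-81, Add(-24386, -17098)), Add(Mul(Rational(-1, 3), Pow(-43, -1)), 2894)) = Mul(Add(-81, -41484), Add(Mul(Rational(-1, 3), Rational(-1, 43)), 2894)) = Mul(-41565, Add(Rational(1, 129), 2894)) = Mul(-41565, Rational(373327, 129)) = Rational(-5172445585, 43)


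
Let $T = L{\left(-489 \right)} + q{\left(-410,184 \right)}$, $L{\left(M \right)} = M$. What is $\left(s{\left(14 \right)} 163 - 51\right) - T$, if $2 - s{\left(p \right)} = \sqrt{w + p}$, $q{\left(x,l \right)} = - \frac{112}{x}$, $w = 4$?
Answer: $\frac{156564}{205} - 489 \sqrt{2} \approx 72.176$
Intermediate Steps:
$T = - \frac{100189}{205}$ ($T = -489 - \frac{112}{-410} = -489 - - \frac{56}{205} = -489 + \frac{56}{205} = - \frac{100189}{205} \approx -488.73$)
$s{\left(p \right)} = 2 - \sqrt{4 + p}$
$\left(s{\left(14 \right)} 163 - 51\right) - T = \left(\left(2 - \sqrt{4 + 14}\right) 163 - 51\right) - - \frac{100189}{205} = \left(\left(2 - \sqrt{18}\right) 163 - 51\right) + \frac{100189}{205} = \left(\left(2 - 3 \sqrt{2}\right) 163 - 51\right) + \frac{100189}{205} = \left(\left(326 - 489 \sqrt{2}\right) - 51\right) + \frac{100189}{205} = \left(275 - 489 \sqrt{2}\right) + \frac{100189}{205} = \frac{156564}{205} - 489 \sqrt{2}$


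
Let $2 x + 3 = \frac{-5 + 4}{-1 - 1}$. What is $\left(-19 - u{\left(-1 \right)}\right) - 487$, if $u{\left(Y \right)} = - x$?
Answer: $- \frac{2029}{4} \approx -507.25$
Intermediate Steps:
$x = - \frac{5}{4}$ ($x = - \frac{3}{2} + \frac{\left(-5 + 4\right) \frac{1}{-1 - 1}}{2} = - \frac{3}{2} + \frac{\left(-1\right) \frac{1}{-2}}{2} = - \frac{3}{2} + \frac{\left(-1\right) \left(- \frac{1}{2}\right)}{2} = - \frac{3}{2} + \frac{1}{2} \cdot \frac{1}{2} = - \frac{3}{2} + \frac{1}{4} = - \frac{5}{4} \approx -1.25$)
$u{\left(Y \right)} = \frac{5}{4}$ ($u{\left(Y \right)} = \left(-1\right) \left(- \frac{5}{4}\right) = \frac{5}{4}$)
$\left(-19 - u{\left(-1 \right)}\right) - 487 = \left(-19 - \frac{5}{4}\right) - 487 = - \frac{81}{4} - 487 = - \frac{2029}{4}$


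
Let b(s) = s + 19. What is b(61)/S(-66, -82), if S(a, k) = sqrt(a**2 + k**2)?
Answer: 4*sqrt(2770)/277 ≈ 0.76001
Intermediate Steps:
b(s) = 19 + s
b(61)/S(-66, -82) = (19 + 61)/(sqrt((-66)**2 + (-82)**2)) = 80/(sqrt(4356 + 6724)) = 80/(sqrt(11080)) = 80/((2*sqrt(2770))) = 80*(sqrt(2770)/5540) = 4*sqrt(2770)/277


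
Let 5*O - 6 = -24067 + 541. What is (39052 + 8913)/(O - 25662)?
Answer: -47965/30366 ≈ -1.5796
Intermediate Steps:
O = -4704 (O = 6/5 + (-24067 + 541)/5 = 6/5 + (⅕)*(-23526) = 6/5 - 23526/5 = -4704)
(39052 + 8913)/(O - 25662) = (39052 + 8913)/(-4704 - 25662) = 47965/(-30366) = 47965*(-1/30366) = -47965/30366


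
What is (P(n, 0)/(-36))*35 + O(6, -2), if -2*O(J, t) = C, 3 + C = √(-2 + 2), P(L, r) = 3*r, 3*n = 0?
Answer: 3/2 ≈ 1.5000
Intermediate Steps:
n = 0 (n = (⅓)*0 = 0)
C = -3 (C = -3 + √(-2 + 2) = -3 + √0 = -3 + 0 = -3)
O(J, t) = 3/2 (O(J, t) = -½*(-3) = 3/2)
(P(n, 0)/(-36))*35 + O(6, -2) = ((3*0)/(-36))*35 + 3/2 = (0*(-1/36))*35 + 3/2 = 0*35 + 3/2 = 0 + 3/2 = 3/2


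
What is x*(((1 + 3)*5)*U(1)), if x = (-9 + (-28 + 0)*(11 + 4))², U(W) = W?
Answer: 3680820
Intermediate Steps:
x = 184041 (x = (-9 - 28*15)² = (-9 - 420)² = (-429)² = 184041)
x*(((1 + 3)*5)*U(1)) = 184041*(((1 + 3)*5)*1) = 184041*((4*5)*1) = 184041*(20*1) = 184041*20 = 3680820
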